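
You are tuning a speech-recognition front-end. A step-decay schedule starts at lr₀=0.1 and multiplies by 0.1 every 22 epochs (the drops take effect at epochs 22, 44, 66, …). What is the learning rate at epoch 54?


n_drops = ⌊54/22⌋ = 2
lr = 0.1·0.1^2 = 0.1·0.01 = 0.001

0.001


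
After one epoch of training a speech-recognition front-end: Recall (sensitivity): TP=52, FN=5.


Recall = TP/(TP+FN)
= 52/(52+5)
= 52/57 = 91.23%

91.23%


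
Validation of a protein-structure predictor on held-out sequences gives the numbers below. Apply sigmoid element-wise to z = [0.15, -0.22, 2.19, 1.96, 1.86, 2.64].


σ(0.15) = 1/(1+e^-0.15) = 0.5374
σ(-0.22) = 1/(1+e^0.22) = 0.4452
σ(2.19) = 1/(1+e^-2.19) = 0.8993
σ(1.96) = 1/(1+e^-1.96) = 0.8765
σ(1.86) = 1/(1+e^-1.86) = 0.8653
σ(2.64) = 1/(1+e^-2.64) = 0.9334
result = [0.5374, 0.4452, 0.8993, 0.8765, 0.8653, 0.9334]

[0.5374, 0.4452, 0.8993, 0.8765, 0.8653, 0.9334]


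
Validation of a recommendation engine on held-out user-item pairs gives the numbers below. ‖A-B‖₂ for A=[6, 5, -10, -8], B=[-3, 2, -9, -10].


d = √((6+ 3)² + (5-2)² + (-10+ 9)² + (-8+ 10)²)
  = √(81 + 9 + 1 + 4)
  = √95 = 9.7468

9.7468


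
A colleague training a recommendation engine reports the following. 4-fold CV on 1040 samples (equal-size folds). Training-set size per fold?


Fold size = 1040/4 = 260
Training per fold = 1040 - 260 = 780

780


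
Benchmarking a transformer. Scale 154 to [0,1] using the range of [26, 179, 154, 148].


min=26, max=179
(154-26)/(179-26) = 128/153 = 0.8366

0.8366


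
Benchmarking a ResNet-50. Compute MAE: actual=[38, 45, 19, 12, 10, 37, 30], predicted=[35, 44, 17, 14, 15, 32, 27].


Absolute errors: |38-35|=3, |45-44|=1, |19-17|=2, |12-14|=2, |10-15|=5, |37-32|=5, |30-27|=3
Sum = 21
MAE = 21/7 = 3

3


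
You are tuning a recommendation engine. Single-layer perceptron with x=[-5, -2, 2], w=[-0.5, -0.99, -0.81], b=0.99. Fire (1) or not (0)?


z = (-5)·(-0.5) + (-2)·(-0.99) + (2)·(-0.81) + 0.99
  = 3.85
step(z) = 1 (z≥0)

1


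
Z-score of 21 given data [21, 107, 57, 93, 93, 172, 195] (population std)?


μ = 105.4286, σ = 56.3658
z = (21 - 105.4286)/56.3658 = -1.4979

-1.4979


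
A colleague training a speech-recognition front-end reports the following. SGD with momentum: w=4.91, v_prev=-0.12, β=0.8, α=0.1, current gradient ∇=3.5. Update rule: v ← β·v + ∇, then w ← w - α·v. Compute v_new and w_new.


v_new = 0.8·-0.12 + 3.5 = -0.096 + 3.5 = 3.404
w_new = 4.91 - 0.1·3.404 = 4.91 - 0.3404 = 4.5696

v_new=3.404, w_new=4.5696


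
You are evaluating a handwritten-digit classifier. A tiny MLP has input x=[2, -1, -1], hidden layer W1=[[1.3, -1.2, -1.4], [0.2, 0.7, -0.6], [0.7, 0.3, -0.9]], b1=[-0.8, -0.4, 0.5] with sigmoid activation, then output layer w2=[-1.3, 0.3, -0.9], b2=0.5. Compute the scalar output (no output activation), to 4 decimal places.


z1[0] = (1.3)·(2) + (-1.2)·(-1) + (-1.4)·(-1) - 0.8 = 4.4
z1[1] = (0.2)·(2) + (0.7)·(-1) + (-0.6)·(-1) - 0.4 = -0.1
z1[2] = (0.7)·(2) + (0.3)·(-1) + (-0.9)·(-1) + 0.5 = 2.5
h = sigmoid(z1) = [0.9879, 0.475, 0.9241]
output = (-1.3)·(0.9879) + (0.3)·(0.475) + (-0.9)·(0.9241) + 0.5 = -1.4735

-1.4735


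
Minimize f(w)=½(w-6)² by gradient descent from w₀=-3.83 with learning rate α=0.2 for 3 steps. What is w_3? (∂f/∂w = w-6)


step 1: grad = -3.83-6 = -9.83; w = -3.83 - 0.2·(-9.83) = -1.864
step 2: grad = -1.864-6 = -7.864; w = -1.864 - 0.2·(-7.864) = -0.2912
step 3: grad = -0.2912-6 = -6.2912; w = -0.2912 - 0.2·(-6.2912) = 0.96704

0.96704


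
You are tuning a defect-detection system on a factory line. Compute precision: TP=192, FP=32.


Precision = TP/(TP+FP)
= 192/(192+32)
= 192/224 = 85.71%

85.71%


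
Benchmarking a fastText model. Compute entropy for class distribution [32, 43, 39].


Probabilities: [32/114, 43/114, 39/114] ≈ [0.2807, 0.3772, 0.3421]
H = -((32/114)·log₂(32/114) + (43/114)·log₂(43/114) + (39/114)·log₂(39/114))
  = 1.5745 bits

1.5745 bits


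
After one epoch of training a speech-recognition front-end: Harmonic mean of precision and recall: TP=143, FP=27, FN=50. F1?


Precision = 143/170 = 0.8412
Recall = 143/193 = 0.7409
F1 = 2·P·R/(P+R) = 2·TP/(2·TP+FP+FN) = 286/(286+27+50) = 286/363 = 0.7879

0.7879


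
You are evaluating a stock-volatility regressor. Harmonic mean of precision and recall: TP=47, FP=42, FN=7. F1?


Precision = 47/89 = 0.5281
Recall = 47/54 = 0.8704
F1 = 2·P·R/(P+R) = 2·TP/(2·TP+FP+FN) = 94/(94+42+7) = 94/143 = 0.6573

0.6573


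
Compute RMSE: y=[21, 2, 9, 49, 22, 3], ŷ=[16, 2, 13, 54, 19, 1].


MSE = 79/6 = 13.1667
RMSE = √(79/6) = 3.6286

3.6286


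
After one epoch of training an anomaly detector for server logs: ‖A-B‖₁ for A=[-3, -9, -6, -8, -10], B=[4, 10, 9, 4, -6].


d = |-3-4| + |-9-10| + |-6-9| + |-8-4| + |-10+ 6|
  = 7 + 19 + 15 + 12 + 4
  = 57

57


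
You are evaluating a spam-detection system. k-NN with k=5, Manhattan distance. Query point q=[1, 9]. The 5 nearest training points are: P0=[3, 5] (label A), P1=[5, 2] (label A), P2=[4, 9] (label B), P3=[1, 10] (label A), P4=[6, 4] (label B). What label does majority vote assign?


d(q,P0) = 6  (label A)
d(q,P1) = 11  (label A)
d(q,P2) = 3  (label B)
d(q,P3) = 1  (label A)
d(q,P4) = 10  (label B)
Votes: A=3, B=2
Majority → A

A


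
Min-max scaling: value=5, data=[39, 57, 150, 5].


min=5, max=150
(5-5)/(150-5) = 0/145 = 0.0

0.0


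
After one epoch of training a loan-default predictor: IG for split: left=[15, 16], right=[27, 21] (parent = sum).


Parent = [42, 37], H_parent = 0.9971
H_left = 0.9992 (n=31), H_right = 0.9887 (n=48)
H_children = (31/79)·0.9992 + (48/79)·0.9887 = 0.9928
IG = 0.9971 - 0.9928 = 0.0043

0.0043


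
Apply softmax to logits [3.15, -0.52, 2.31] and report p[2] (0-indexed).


Exponentials: e^3.15=23.3361, e^-0.52=0.5945, e^2.31=10.0744
Sum = 34.005
Softmax = [0.6863, 0.0175, 0.2963]
p[2] = 10.0744/34.005 = 0.2963

0.2963


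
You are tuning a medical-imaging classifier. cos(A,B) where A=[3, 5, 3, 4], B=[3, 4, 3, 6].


A·B = 3·3 + 5·4 + 3·3 + 4·6 = 62
‖A‖ = √59 = 7.6811, ‖B‖ = √70 = 8.3666
cos = 62/(√59·√70) = 62/√4130 = 0.9648

0.9648


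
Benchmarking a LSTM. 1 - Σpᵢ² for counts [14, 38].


Probabilities: [14/52, 38/52] ≈ [0.2692, 0.7308]
Σpᵢ² = (196 + 1444)/52² = 1640/2704
Gini = 1 - Σpᵢ² = 1 - 1640/2704 = 0.3935

0.3935


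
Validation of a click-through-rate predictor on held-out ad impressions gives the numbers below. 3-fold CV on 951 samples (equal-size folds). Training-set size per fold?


Fold size = 951/3 = 317
Training per fold = 951 - 317 = 634

634


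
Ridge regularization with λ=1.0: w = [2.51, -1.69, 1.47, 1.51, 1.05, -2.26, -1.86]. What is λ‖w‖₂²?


‖w‖₂² = (2.51)² + (-1.69)² + (1.47)² + (1.51)² + (1.05)² + (-2.26)² + (-1.86)²
     = 6.3001 + 2.8561 + 2.1609 + 2.2801 + 1.1025 + 5.1076 + 3.4596
     = 23.2669
λ·‖w‖₂² = 1.0·23.2669 = 23.2669

23.2669


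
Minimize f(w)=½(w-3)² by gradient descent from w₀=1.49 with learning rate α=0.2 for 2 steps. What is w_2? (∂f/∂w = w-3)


step 1: grad = 1.49-3 = -1.51; w = 1.49 - 0.2·(-1.51) = 1.792
step 2: grad = 1.792-3 = -1.208; w = 1.792 - 0.2·(-1.208) = 2.0336

2.0336


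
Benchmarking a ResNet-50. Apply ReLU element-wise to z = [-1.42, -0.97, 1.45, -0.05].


ReLU(-1.42) = max(0, -1.42) = 0.0
ReLU(-0.97) = max(0, -0.97) = 0.0
ReLU(1.45) = max(0, 1.45) = 1.45
ReLU(-0.05) = max(0, -0.05) = 0.0
result = [0.0, 0.0, 1.45, 0.0]

[0.0, 0.0, 1.45, 0.0]


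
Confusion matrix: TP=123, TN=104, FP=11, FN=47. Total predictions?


Total = TP + TN + FP + FN
= 123 + 104 + 11 + 47
= 285
(Predicted positive: 134, predicted negative: 151)

285


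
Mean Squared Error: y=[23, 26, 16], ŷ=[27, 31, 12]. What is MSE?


Squared errors: (23-27)²=16, (26-31)²=25, (16-12)²=16
Sum = 57
MSE = 57/3 = 19

19


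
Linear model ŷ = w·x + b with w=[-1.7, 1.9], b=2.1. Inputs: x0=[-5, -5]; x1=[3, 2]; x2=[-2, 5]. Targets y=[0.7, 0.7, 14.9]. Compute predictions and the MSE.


ŷ0 = (-1.7)·(-5) + (1.9)·(-5) + 2.1 = 1.1
ŷ1 = (-1.7)·(3) + (1.9)·(2) + 2.1 = 0.8
ŷ2 = (-1.7)·(-2) + (1.9)·(5) + 2.1 = 15.0
errors² = [0.16, 0.01, 0.01]
MSE = 0.1800/3 = 0.06

0.06


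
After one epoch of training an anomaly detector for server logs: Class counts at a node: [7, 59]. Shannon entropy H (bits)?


Probabilities: [7/66, 59/66] ≈ [0.1061, 0.8939]
H = -((7/66)·log₂(7/66) + (59/66)·log₂(59/66))
  = 0.4879 bits

0.4879 bits


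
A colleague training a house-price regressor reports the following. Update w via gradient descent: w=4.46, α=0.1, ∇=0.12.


w_new = w - α·∇
= 4.46 - 0.1·0.12
= 4.46 - 0.012
= 4.448

4.448


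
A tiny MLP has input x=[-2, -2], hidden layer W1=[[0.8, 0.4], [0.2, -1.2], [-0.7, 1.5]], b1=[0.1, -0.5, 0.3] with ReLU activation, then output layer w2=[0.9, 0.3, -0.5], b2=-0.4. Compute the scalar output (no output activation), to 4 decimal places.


z1[0] = (0.8)·(-2) + (0.4)·(-2) + 0.1 = -2.3
z1[1] = (0.2)·(-2) + (-1.2)·(-2) - 0.5 = 1.5
z1[2] = (-0.7)·(-2) + (1.5)·(-2) + 0.3 = -1.3
h = ReLU(z1) = [0.0, 1.5, 0.0]
output = (0.9)·(0.0) + (0.3)·(1.5) + (-0.5)·(0.0) - 0.4 = 0.05

0.05


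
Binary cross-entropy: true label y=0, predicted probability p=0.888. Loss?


BCE = -[y·ln(p) + (1-y)·ln(1-p)]
= -0 - 1·ln(1-0.888)
= -ln(0.112) = 2.1893

2.1893


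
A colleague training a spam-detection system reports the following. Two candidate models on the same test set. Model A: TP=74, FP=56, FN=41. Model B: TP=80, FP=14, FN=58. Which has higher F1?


Model A: P=74/130=0.5692, R=74/115=0.6435, F1=2PR/(P+R)=2TP/(2TP+FP+FN)=148/245=0.6041
Model B: P=80/94=0.8511, R=80/138=0.5797, F1=2PR/(P+R)=2TP/(2TP+FP+FN)=160/232=0.6897
0.6041 < 0.6897 → Model B

Model B


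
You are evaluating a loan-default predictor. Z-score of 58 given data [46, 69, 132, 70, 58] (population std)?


μ = 75, σ = 29.7993
z = (58 - 75)/29.7993 = -0.5705

-0.5705


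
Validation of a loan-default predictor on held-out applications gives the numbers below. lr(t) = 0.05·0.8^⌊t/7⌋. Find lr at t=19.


n_drops = ⌊19/7⌋ = 2
lr = 0.05·0.8^2 = 0.05·0.64 = 0.032

0.032


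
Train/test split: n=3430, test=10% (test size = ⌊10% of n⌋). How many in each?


Test = ⌊3430·10/100⌋ = 343
Train = 3430 - 343 = 3087

Train: 3087, Test: 343


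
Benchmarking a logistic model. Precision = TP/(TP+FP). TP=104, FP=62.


Precision = TP/(TP+FP)
= 104/(104+62)
= 104/166 = 62.65%

62.65%


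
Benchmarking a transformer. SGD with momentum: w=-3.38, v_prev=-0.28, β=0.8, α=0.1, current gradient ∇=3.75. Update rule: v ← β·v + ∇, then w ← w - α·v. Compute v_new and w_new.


v_new = 0.8·-0.28 + 3.75 = -0.224 + 3.75 = 3.526
w_new = -3.38 - 0.1·3.526 = -3.38 - 0.3526 = -3.7326

v_new=3.526, w_new=-3.7326


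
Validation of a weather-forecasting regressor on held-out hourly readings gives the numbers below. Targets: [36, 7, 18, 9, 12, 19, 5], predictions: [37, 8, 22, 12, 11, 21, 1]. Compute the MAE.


Absolute errors: |36-37|=1, |7-8|=1, |18-22|=4, |9-12|=3, |12-11|=1, |19-21|=2, |5-1|=4
Sum = 16
MAE = 16/7 = 16/7

16/7


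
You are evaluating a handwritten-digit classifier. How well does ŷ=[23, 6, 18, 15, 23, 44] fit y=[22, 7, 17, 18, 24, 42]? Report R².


ȳ = 21.6667
SS_res = Σ(y-ŷ)² = 17
SS_tot = Σ(y-ȳ)² = 669.33
R² = 1 - SS_res/SS_tot = 1 - 0.0254 = 0.9746

0.9746


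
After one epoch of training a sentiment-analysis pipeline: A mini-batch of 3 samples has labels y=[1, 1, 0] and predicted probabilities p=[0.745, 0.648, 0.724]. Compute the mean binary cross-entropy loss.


L[0] = -ln(0.745) = 0.2944
L[1] = -ln(0.648) = 0.4339
L[2] = -ln(1-0.724) = -ln(0.276) = 1.2874
mean = (0.2944 + 0.4339 + 1.2874)/3 = 0.6719

0.6719


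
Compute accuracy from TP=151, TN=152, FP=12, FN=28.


Accuracy = (TP+TN)/(TP+TN+FP+FN)
= (151+152)/(343)
= 303/343 = 88.34%

88.34%


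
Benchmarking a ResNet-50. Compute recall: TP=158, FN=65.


Recall = TP/(TP+FN)
= 158/(158+65)
= 158/223 = 70.85%

70.85%


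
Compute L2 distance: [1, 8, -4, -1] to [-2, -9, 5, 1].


d = √((1+ 2)² + (8+ 9)² + (-4-5)² + (-1-1)²)
  = √(9 + 289 + 81 + 4)
  = √383 = 19.5704

19.5704


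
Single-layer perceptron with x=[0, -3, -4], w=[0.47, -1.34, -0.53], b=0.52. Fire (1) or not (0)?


z = (0)·(0.47) + (-3)·(-1.34) + (-4)·(-0.53) + 0.52
  = 6.66
step(z) = 1 (z≥0)

1


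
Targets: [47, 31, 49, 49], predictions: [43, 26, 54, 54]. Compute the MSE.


Squared errors: (47-43)²=16, (31-26)²=25, (49-54)²=25, (49-54)²=25
Sum = 91
MSE = 91/4 = 91/4

91/4


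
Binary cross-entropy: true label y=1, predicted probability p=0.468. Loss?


BCE = -[y·ln(p) + (1-y)·ln(1-p)]
= -1·ln(0.468) - 0
= -ln(0.468) = 0.7593

0.7593


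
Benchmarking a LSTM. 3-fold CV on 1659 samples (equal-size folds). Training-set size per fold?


Fold size = 1659/3 = 553
Training per fold = 1659 - 553 = 1106

1106


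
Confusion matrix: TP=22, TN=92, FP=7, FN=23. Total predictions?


Total = TP + TN + FP + FN
= 22 + 92 + 7 + 23
= 144
(Predicted positive: 29, predicted negative: 115)

144


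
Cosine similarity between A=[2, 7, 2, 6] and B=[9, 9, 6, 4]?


A·B = 2·9 + 7·9 + 2·6 + 6·4 = 117
‖A‖ = √93 = 9.6437, ‖B‖ = √214 = 14.6287
cos = 117/(√93·√214) = 117/√19902 = 0.8293

0.8293


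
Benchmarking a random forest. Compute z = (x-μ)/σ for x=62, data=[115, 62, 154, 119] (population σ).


μ = 112.5, σ = 32.8672
z = (62 - 112.5)/32.8672 = -1.5365

-1.5365


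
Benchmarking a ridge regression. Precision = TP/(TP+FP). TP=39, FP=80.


Precision = TP/(TP+FP)
= 39/(39+80)
= 39/119 = 32.77%

32.77%


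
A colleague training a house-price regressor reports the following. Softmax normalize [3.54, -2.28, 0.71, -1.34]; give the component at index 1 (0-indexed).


Exponentials: e^3.54=34.4669, e^-2.28=0.1023, e^0.71=2.034, e^-1.34=0.2618
Sum = 36.865
Softmax = [0.9349, 0.0028, 0.0552, 0.0071]
p[1] = 0.1023/36.865 = 0.0028

0.0028


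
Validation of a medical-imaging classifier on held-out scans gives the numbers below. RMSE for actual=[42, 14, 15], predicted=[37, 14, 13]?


MSE = 29/3 = 9.6667
RMSE = √(29/3) = 3.1091

3.1091


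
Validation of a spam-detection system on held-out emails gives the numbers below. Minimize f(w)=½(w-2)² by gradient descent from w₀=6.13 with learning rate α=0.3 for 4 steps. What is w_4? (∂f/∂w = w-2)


step 1: grad = 6.13-2 = 4.13; w = 6.13 - 0.3·(4.13) = 4.891
step 2: grad = 4.891-2 = 2.891; w = 4.891 - 0.3·(2.891) = 4.0237
step 3: grad = 4.0237-2 = 2.0237; w = 4.0237 - 0.3·(2.0237) = 3.41659
step 4: grad = 3.41659-2 = 1.41659; w = 3.41659 - 0.3·(1.41659) = 2.991613

2.991613


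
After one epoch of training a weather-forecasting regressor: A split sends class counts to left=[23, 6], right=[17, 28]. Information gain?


Parent = [40, 34], H_parent = 0.9953
H_left = 0.7355 (n=29), H_right = 0.9565 (n=45)
H_children = (29/74)·0.7355 + (45/74)·0.9565 = 0.8699
IG = 0.9953 - 0.8699 = 0.1254

0.1254


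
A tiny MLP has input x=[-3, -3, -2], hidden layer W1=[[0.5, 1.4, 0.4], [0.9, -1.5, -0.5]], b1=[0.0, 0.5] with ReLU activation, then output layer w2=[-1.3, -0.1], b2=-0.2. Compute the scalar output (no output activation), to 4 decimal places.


z1[0] = (0.5)·(-3) + (1.4)·(-3) + (0.4)·(-2) + 0.0 = -6.5
z1[1] = (0.9)·(-3) + (-1.5)·(-3) + (-0.5)·(-2) + 0.5 = 3.3
h = ReLU(z1) = [0.0, 3.3]
output = (-1.3)·(0.0) + (-0.1)·(3.3) - 0.2 = -0.53

-0.53


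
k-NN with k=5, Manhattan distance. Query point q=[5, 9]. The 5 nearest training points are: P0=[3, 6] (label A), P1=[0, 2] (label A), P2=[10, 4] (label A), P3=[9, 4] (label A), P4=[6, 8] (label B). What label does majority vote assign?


d(q,P0) = 5  (label A)
d(q,P1) = 12  (label A)
d(q,P2) = 10  (label A)
d(q,P3) = 9  (label A)
d(q,P4) = 2  (label B)
Votes: A=4, B=1
Majority → A

A


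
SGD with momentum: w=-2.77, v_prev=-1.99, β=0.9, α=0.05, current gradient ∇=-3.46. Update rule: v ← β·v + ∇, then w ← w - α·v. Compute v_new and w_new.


v_new = 0.9·-1.99 - 3.46 = -1.791 - 3.46 = -5.251
w_new = -2.77 - 0.05·-5.251 = -2.77 + 0.26255 = -2.50745

v_new=-5.251, w_new=-2.50745


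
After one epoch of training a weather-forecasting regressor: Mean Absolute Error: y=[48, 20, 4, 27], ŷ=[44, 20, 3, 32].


Absolute errors: |48-44|=4, |20-20|=0, |4-3|=1, |27-32|=5
Sum = 10
MAE = 10/4 = 5/2

5/2


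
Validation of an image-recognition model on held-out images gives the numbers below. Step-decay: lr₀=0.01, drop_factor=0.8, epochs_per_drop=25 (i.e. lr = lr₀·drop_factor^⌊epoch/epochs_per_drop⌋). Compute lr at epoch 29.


n_drops = ⌊29/25⌋ = 1
lr = 0.01·0.8^1 = 0.01·0.8 = 0.008

0.008


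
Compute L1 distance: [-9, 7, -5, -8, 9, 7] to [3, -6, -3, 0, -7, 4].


d = |-9-3| + |7+ 6| + |-5+ 3| + |-8-0| + |9+ 7| + |7-4|
  = 12 + 13 + 2 + 8 + 16 + 3
  = 54

54


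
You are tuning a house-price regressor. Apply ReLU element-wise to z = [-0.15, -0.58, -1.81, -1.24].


ReLU(-0.15) = max(0, -0.15) = 0.0
ReLU(-0.58) = max(0, -0.58) = 0.0
ReLU(-1.81) = max(0, -1.81) = 0.0
ReLU(-1.24) = max(0, -1.24) = 0.0
result = [0.0, 0.0, 0.0, 0.0]

[0.0, 0.0, 0.0, 0.0]


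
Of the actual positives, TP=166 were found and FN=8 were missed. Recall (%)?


Recall = TP/(TP+FN)
= 166/(166+8)
= 166/174 = 95.4%

95.4%


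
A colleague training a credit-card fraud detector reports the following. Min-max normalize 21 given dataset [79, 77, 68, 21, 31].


min=21, max=79
(21-21)/(79-21) = 0/58 = 0.0

0.0


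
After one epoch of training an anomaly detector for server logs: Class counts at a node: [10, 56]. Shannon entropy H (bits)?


Probabilities: [10/66, 56/66] ≈ [0.1515, 0.8485]
H = -((10/66)·log₂(10/66) + (56/66)·log₂(56/66))
  = 0.6136 bits

0.6136 bits


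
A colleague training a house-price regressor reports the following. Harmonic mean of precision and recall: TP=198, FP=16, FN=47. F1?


Precision = 198/214 = 0.9252
Recall = 198/245 = 0.8082
F1 = 2·P·R/(P+R) = 2·TP/(2·TP+FP+FN) = 396/(396+16+47) = 396/459 = 0.8627

0.8627


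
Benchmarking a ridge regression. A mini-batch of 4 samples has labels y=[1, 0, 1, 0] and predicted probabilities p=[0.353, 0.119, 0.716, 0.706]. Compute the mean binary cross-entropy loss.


L[0] = -ln(0.353) = 1.0413
L[1] = -ln(1-0.119) = -ln(0.881) = 0.1267
L[2] = -ln(0.716) = 0.3341
L[3] = -ln(1-0.706) = -ln(0.294) = 1.2242
mean = (1.0413 + 0.1267 + 0.3341 + 1.2242)/4 = 0.6816

0.6816


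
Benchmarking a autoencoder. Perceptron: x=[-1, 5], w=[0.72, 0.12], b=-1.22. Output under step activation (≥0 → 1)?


z = (-1)·(0.72) + (5)·(0.12) - 1.22
  = -1.34
step(z) = 0 (z<0)

0


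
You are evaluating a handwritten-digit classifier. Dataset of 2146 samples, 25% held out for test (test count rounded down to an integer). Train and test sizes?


Test = ⌊2146·25/100⌋ = 536
Train = 2146 - 536 = 1610

Train: 1610, Test: 536


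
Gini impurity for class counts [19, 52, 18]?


Probabilities: [19/89, 52/89, 18/89] ≈ [0.2135, 0.5843, 0.2022]
Σpᵢ² = (361 + 2704 + 324)/89² = 3389/7921
Gini = 1 - Σpᵢ² = 1 - 3389/7921 = 0.5721

0.5721


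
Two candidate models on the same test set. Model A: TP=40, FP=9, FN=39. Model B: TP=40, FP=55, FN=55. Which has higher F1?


Model A: P=40/49=0.8163, R=40/79=0.5063, F1=2PR/(P+R)=2TP/(2TP+FP+FN)=80/128=0.625
Model B: P=40/95=0.4211, R=40/95=0.4211, F1=2PR/(P+R)=2TP/(2TP+FP+FN)=80/190=0.4211
0.625 > 0.4211 → Model A

Model A


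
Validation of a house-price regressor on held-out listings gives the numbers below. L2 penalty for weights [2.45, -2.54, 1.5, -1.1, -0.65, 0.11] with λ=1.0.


‖w‖₂² = (2.45)² + (-2.54)² + (1.5)² + (-1.1)² + (-0.65)² + (0.11)²
     = 6.0025 + 6.4516 + 2.25 + 1.21 + 0.4225 + 0.0121
     = 16.3487
λ·‖w‖₂² = 1.0·16.3487 = 16.3487

16.3487


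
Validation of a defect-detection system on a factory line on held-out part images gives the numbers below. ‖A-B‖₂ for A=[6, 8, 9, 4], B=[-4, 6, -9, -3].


d = √((6+ 4)² + (8-6)² + (9+ 9)² + (4+ 3)²)
  = √(100 + 4 + 324 + 49)
  = √477 = 21.8403

21.8403


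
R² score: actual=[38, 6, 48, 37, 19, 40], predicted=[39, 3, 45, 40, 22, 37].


ȳ = 31.3333
SS_res = Σ(y-ŷ)² = 46
SS_tot = Σ(y-ȳ)² = 1223.33
R² = 1 - SS_res/SS_tot = 1 - 0.0376 = 0.9624

0.9624


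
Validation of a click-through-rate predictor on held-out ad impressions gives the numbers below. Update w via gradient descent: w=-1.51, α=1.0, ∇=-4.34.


w_new = w - α·∇
= -1.51 - 1.0·-4.34
= -1.51 + 4.34
= 2.83

2.83


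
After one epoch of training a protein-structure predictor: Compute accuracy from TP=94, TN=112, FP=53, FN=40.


Accuracy = (TP+TN)/(TP+TN+FP+FN)
= (94+112)/(299)
= 206/299 = 68.9%

68.9%


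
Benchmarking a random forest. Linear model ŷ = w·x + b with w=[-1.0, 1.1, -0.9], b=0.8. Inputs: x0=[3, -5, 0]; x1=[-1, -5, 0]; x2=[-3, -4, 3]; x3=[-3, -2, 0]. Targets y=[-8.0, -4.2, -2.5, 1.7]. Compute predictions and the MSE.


ŷ0 = (-1.0)·(3) + (1.1)·(-5) + (-0.9)·(0) + 0.8 = -7.7
ŷ1 = (-1.0)·(-1) + (1.1)·(-5) + (-0.9)·(0) + 0.8 = -3.7
ŷ2 = (-1.0)·(-3) + (1.1)·(-4) + (-0.9)·(3) + 0.8 = -3.3
ŷ3 = (-1.0)·(-3) + (1.1)·(-2) + (-0.9)·(0) + 0.8 = 1.6
errors² = [0.09, 0.25, 0.64, 0.01]
MSE = 0.9900/4 = 0.2475

0.2475


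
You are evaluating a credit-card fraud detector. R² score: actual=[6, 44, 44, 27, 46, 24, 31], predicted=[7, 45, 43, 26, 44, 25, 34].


ȳ = 31.7143
SS_res = Σ(y-ŷ)² = 18
SS_tot = Σ(y-ȳ)² = 1249.43
R² = 1 - SS_res/SS_tot = 1 - 0.0144 = 0.9856

0.9856


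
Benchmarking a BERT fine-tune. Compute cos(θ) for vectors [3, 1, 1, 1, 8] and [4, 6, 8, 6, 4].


A·B = 3·4 + 1·6 + 1·8 + 1·6 + 8·4 = 64
‖A‖ = √76 = 8.7178, ‖B‖ = √168 = 12.9615
cos = 64/(√76·√168) = 64/√12768 = 0.5664

0.5664


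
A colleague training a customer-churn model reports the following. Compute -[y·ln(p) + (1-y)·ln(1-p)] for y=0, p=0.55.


BCE = -[y·ln(p) + (1-y)·ln(1-p)]
= -0 - 1·ln(1-0.55)
= -ln(0.45) = 0.7985

0.7985


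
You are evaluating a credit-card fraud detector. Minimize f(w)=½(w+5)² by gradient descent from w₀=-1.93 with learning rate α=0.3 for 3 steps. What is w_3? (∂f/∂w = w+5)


step 1: grad = -1.93+5 = 3.07; w = -1.93 - 0.3·(3.07) = -2.851
step 2: grad = -2.851+5 = 2.149; w = -2.851 - 0.3·(2.149) = -3.4957
step 3: grad = -3.4957+5 = 1.5043; w = -3.4957 - 0.3·(1.5043) = -3.94699

-3.94699


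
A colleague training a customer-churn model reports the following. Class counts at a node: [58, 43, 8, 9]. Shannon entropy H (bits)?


Probabilities: [58/118, 43/118, 8/118, 9/118] ≈ [0.4915, 0.3644, 0.0678, 0.0763]
H = -((58/118)·log₂(58/118) + (43/118)·log₂(43/118) + (8/118)·log₂(8/118) + (9/118)·log₂(9/118))
  = 1.5808 bits

1.5808 bits


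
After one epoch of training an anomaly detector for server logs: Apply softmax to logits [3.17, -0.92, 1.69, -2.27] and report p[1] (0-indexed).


Exponentials: e^3.17=23.8075, e^-0.92=0.3985, e^1.69=5.4195, e^-2.27=0.1033
Sum = 29.7288
Softmax = [0.8008, 0.0134, 0.1823, 0.0035]
p[1] = 0.3985/29.7288 = 0.0134

0.0134


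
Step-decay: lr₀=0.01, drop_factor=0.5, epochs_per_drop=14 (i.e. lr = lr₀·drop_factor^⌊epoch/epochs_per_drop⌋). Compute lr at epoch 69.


n_drops = ⌊69/14⌋ = 4
lr = 0.01·0.5^4 = 0.01·0.0625 = 0.000625

0.000625


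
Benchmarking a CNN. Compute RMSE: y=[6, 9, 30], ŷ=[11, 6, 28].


MSE = 38/3 = 12.6667
RMSE = √(38/3) = 3.559

3.559


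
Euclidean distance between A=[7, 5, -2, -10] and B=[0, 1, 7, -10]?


d = √((7-0)² + (5-1)² + (-2-7)² + (-10+ 10)²)
  = √(49 + 16 + 81 + 0)
  = √146 = 12.083

12.083


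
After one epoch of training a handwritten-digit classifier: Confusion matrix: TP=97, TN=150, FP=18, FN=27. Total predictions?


Total = TP + TN + FP + FN
= 97 + 150 + 18 + 27
= 292
(Predicted positive: 115, predicted negative: 177)

292


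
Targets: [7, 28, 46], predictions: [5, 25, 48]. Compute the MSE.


Squared errors: (7-5)²=4, (28-25)²=9, (46-48)²=4
Sum = 17
MSE = 17/3 = 17/3

17/3


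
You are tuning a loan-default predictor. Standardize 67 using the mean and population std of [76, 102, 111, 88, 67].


μ = 88.8, σ = 16.1666
z = (67 - 88.8)/16.1666 = -1.3485

-1.3485


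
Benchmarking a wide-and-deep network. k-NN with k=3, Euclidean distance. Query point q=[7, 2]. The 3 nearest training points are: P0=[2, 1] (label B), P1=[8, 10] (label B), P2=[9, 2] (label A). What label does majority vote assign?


d(q,P0) = 5.099  (label B)
d(q,P1) = 8.0623  (label B)
d(q,P2) = 2.0  (label A)
Votes: A=1, B=2
Majority → B

B


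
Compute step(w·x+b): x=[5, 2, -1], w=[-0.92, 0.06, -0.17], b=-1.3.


z = (5)·(-0.92) + (2)·(0.06) + (-1)·(-0.17) - 1.3
  = -5.61
step(z) = 0 (z<0)

0


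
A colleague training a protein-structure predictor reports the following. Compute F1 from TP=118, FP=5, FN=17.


Precision = 118/123 = 0.9593
Recall = 118/135 = 0.8741
F1 = 2·P·R/(P+R) = 2·TP/(2·TP+FP+FN) = 236/(236+5+17) = 236/258 = 0.9147

0.9147


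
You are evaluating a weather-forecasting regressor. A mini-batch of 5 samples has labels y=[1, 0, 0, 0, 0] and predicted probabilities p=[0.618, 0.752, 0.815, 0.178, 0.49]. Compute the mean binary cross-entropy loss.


L[0] = -ln(0.618) = 0.4813
L[1] = -ln(1-0.752) = -ln(0.248) = 1.3943
L[2] = -ln(1-0.815) = -ln(0.185) = 1.6874
L[3] = -ln(1-0.178) = -ln(0.822) = 0.196
L[4] = -ln(1-0.49) = -ln(0.51) = 0.6733
mean = (0.4813 + 1.3943 + 1.6874 + 0.196 + 0.6733)/5 = 0.8865

0.8865


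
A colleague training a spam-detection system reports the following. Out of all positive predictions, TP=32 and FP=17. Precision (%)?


Precision = TP/(TP+FP)
= 32/(32+17)
= 32/49 = 65.31%

65.31%


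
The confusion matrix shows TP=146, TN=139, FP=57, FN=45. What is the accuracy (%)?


Accuracy = (TP+TN)/(TP+TN+FP+FN)
= (146+139)/(387)
= 285/387 = 73.64%

73.64%


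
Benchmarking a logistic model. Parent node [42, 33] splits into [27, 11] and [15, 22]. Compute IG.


Parent = [42, 33], H_parent = 0.9896
H_left = 0.868 (n=38), H_right = 0.974 (n=37)
H_children = (38/75)·0.868 + (37/75)·0.974 = 0.9203
IG = 0.9896 - 0.9203 = 0.0693

0.0693


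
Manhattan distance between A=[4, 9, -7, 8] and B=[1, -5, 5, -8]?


d = |4-1| + |9+ 5| + |-7-5| + |8+ 8|
  = 3 + 14 + 12 + 16
  = 45

45


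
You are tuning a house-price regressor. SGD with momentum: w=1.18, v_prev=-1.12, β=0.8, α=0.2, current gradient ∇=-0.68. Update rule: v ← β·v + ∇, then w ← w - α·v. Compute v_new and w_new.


v_new = 0.8·-1.12 - 0.68 = -0.896 - 0.68 = -1.576
w_new = 1.18 - 0.2·-1.576 = 1.18 + 0.3152 = 1.4952

v_new=-1.576, w_new=1.4952


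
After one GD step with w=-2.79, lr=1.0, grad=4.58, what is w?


w_new = w - α·∇
= -2.79 - 1.0·4.58
= -2.79 - 4.58
= -7.37

-7.37


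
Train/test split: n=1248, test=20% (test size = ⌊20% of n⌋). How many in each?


Test = ⌊1248·20/100⌋ = 249
Train = 1248 - 249 = 999

Train: 999, Test: 249


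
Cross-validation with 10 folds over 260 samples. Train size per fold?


Fold size = 260/10 = 26
Training per fold = 260 - 26 = 234

234


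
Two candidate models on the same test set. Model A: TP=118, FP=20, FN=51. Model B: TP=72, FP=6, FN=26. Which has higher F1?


Model A: P=118/138=0.8551, R=118/169=0.6982, F1=2PR/(P+R)=2TP/(2TP+FP+FN)=236/307=0.7687
Model B: P=72/78=0.9231, R=72/98=0.7347, F1=2PR/(P+R)=2TP/(2TP+FP+FN)=144/176=0.8182
0.7687 < 0.8182 → Model B

Model B


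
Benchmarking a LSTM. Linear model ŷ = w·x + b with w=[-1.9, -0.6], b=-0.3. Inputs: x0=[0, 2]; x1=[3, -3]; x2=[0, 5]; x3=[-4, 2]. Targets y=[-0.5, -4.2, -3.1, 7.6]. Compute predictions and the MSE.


ŷ0 = (-1.9)·(0) + (-0.6)·(2) - 0.3 = -1.5
ŷ1 = (-1.9)·(3) + (-0.6)·(-3) - 0.3 = -4.2
ŷ2 = (-1.9)·(0) + (-0.6)·(5) - 0.3 = -3.3
ŷ3 = (-1.9)·(-4) + (-0.6)·(2) - 0.3 = 6.1
errors² = [1.0, 0.0, 0.04, 2.25]
MSE = 3.2900/4 = 0.8225

0.8225


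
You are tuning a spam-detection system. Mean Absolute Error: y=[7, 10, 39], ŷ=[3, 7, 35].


Absolute errors: |7-3|=4, |10-7|=3, |39-35|=4
Sum = 11
MAE = 11/3 = 11/3

11/3


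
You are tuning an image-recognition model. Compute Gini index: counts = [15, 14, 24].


Probabilities: [15/53, 14/53, 24/53] ≈ [0.283, 0.2642, 0.4528]
Σpᵢ² = (225 + 196 + 576)/53² = 997/2809
Gini = 1 - Σpᵢ² = 1 - 997/2809 = 0.6451

0.6451


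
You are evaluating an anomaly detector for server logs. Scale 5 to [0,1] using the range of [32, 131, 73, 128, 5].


min=5, max=131
(5-5)/(131-5) = 0/126 = 0.0

0.0


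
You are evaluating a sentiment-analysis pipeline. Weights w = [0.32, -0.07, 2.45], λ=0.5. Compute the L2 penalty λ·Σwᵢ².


‖w‖₂² = (0.32)² + (-0.07)² + (2.45)²
     = 0.1024 + 0.0049 + 6.0025
     = 6.1098
λ·‖w‖₂² = 0.5·6.1098 = 3.0549

3.0549


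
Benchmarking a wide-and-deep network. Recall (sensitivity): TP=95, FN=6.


Recall = TP/(TP+FN)
= 95/(95+6)
= 95/101 = 94.06%

94.06%


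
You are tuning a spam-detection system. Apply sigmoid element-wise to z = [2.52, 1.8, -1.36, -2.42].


σ(2.52) = 1/(1+e^-2.52) = 0.9255
σ(1.8) = 1/(1+e^-1.8) = 0.8581
σ(-1.36) = 1/(1+e^1.36) = 0.2042
σ(-2.42) = 1/(1+e^2.42) = 0.0817
result = [0.9255, 0.8581, 0.2042, 0.0817]

[0.9255, 0.8581, 0.2042, 0.0817]


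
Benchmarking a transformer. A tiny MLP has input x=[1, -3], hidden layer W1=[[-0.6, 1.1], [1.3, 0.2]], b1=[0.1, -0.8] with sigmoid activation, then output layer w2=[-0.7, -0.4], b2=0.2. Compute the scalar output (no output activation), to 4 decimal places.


z1[0] = (-0.6)·(1) + (1.1)·(-3) + 0.1 = -3.8
z1[1] = (1.3)·(1) + (0.2)·(-3) - 0.8 = -0.1
h = sigmoid(z1) = [0.0219, 0.475]
output = (-0.7)·(0.0219) + (-0.4)·(0.475) + 0.2 = -0.0053

-0.0053


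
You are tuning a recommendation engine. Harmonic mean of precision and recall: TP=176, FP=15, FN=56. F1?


Precision = 176/191 = 0.9215
Recall = 176/232 = 0.7586
F1 = 2·P·R/(P+R) = 2·TP/(2·TP+FP+FN) = 352/(352+15+56) = 352/423 = 0.8322

0.8322


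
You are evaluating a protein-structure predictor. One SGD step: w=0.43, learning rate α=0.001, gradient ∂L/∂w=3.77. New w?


w_new = w - α·∇
= 0.43 - 0.001·3.77
= 0.43 - 0.00377
= 0.42623

0.42623


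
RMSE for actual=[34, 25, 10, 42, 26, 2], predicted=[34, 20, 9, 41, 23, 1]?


MSE = 37/6 = 6.1667
RMSE = √(37/6) = 2.4833

2.4833


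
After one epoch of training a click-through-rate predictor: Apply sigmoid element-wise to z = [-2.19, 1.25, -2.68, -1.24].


σ(-2.19) = 1/(1+e^2.19) = 0.1007
σ(1.25) = 1/(1+e^-1.25) = 0.7773
σ(-2.68) = 1/(1+e^2.68) = 0.0642
σ(-1.24) = 1/(1+e^1.24) = 0.2244
result = [0.1007, 0.7773, 0.0642, 0.2244]

[0.1007, 0.7773, 0.0642, 0.2244]


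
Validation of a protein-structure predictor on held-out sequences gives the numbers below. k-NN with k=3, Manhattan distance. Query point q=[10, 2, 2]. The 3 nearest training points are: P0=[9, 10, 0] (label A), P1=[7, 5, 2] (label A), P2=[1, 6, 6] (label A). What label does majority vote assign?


d(q,P0) = 11  (label A)
d(q,P1) = 6  (label A)
d(q,P2) = 17  (label A)
Votes: A=3, B=0
Majority → A

A


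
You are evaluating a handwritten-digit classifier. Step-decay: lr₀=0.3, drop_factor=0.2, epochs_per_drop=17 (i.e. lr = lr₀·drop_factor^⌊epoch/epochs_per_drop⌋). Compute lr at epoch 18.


n_drops = ⌊18/17⌋ = 1
lr = 0.3·0.2^1 = 0.3·0.2 = 0.06

0.06


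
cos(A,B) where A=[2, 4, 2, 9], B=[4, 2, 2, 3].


A·B = 2·4 + 4·2 + 2·2 + 9·3 = 47
‖A‖ = √105 = 10.247, ‖B‖ = √33 = 5.7446
cos = 47/(√105·√33) = 47/√3465 = 0.7984

0.7984


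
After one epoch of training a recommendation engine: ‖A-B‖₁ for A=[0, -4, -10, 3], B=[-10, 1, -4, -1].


d = |0+ 10| + |-4-1| + |-10+ 4| + |3+ 1|
  = 10 + 5 + 6 + 4
  = 25

25


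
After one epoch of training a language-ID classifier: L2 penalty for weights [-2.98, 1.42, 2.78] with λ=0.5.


‖w‖₂² = (-2.98)² + (1.42)² + (2.78)²
     = 8.8804 + 2.0164 + 7.7284
     = 18.6252
λ·‖w‖₂² = 0.5·18.6252 = 9.3126

9.3126


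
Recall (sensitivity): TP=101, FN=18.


Recall = TP/(TP+FN)
= 101/(101+18)
= 101/119 = 84.87%

84.87%


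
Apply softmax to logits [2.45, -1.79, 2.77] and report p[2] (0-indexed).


Exponentials: e^2.45=11.5883, e^-1.79=0.167, e^2.77=15.9586
Sum = 27.7139
Softmax = [0.4181, 0.006, 0.5758]
p[2] = 15.9586/27.7139 = 0.5758

0.5758


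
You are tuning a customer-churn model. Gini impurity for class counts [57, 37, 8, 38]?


Probabilities: [57/140, 37/140, 8/140, 38/140] ≈ [0.4071, 0.2643, 0.0571, 0.2714]
Σpᵢ² = (3249 + 1369 + 64 + 1444)/140² = 6126/19600
Gini = 1 - Σpᵢ² = 1 - 6126/19600 = 0.6874

0.6874


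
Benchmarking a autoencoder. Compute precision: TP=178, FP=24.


Precision = TP/(TP+FP)
= 178/(178+24)
= 178/202 = 88.12%

88.12%


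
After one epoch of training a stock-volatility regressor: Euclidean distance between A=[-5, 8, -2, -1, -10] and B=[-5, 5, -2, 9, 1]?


d = √((-5+ 5)² + (8-5)² + (-2+ 2)² + (-1-9)² + (-10-1)²)
  = √(0 + 9 + 0 + 100 + 121)
  = √230 = 15.1658

15.1658


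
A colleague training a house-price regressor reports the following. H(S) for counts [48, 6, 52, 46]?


Probabilities: [48/152, 6/152, 52/152, 46/152] ≈ [0.3158, 0.0395, 0.3421, 0.3026]
H = -((48/152)·log₂(48/152) + (6/152)·log₂(6/152) + (52/152)·log₂(52/152) + (46/152)·log₂(46/152))
  = 1.7605 bits

1.7605 bits


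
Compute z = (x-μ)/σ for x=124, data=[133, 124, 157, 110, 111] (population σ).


μ = 127, σ = 17.2627
z = (124 - 127)/17.2627 = -0.1738

-0.1738


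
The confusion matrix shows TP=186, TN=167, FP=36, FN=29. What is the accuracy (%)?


Accuracy = (TP+TN)/(TP+TN+FP+FN)
= (186+167)/(418)
= 353/418 = 84.45%

84.45%


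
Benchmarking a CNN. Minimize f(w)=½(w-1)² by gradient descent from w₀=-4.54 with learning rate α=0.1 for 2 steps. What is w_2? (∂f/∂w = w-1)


step 1: grad = -4.54-1 = -5.54; w = -4.54 - 0.1·(-5.54) = -3.986
step 2: grad = -3.986-1 = -4.986; w = -3.986 - 0.1·(-4.986) = -3.4874

-3.4874


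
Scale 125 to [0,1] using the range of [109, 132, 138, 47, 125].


min=47, max=138
(125-47)/(138-47) = 78/91 = 0.8571

0.8571


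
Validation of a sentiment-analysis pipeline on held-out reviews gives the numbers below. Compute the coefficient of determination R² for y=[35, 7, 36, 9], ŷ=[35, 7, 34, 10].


ȳ = 21.75
SS_res = Σ(y-ŷ)² = 5
SS_tot = Σ(y-ȳ)² = 758.75
R² = 1 - SS_res/SS_tot = 1 - 0.0066 = 0.9934

0.9934


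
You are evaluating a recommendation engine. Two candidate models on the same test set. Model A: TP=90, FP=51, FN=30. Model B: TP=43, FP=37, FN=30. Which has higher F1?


Model A: P=90/141=0.6383, R=90/120=0.75, F1=2PR/(P+R)=2TP/(2TP+FP+FN)=180/261=0.6897
Model B: P=43/80=0.5375, R=43/73=0.589, F1=2PR/(P+R)=2TP/(2TP+FP+FN)=86/153=0.5621
0.6897 > 0.5621 → Model A

Model A


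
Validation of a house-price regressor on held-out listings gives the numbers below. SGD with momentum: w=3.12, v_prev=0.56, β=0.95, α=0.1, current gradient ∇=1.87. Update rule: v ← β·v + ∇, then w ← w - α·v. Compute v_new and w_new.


v_new = 0.95·0.56 + 1.87 = 0.532 + 1.87 = 2.402
w_new = 3.12 - 0.1·2.402 = 3.12 - 0.2402 = 2.8798

v_new=2.402, w_new=2.8798


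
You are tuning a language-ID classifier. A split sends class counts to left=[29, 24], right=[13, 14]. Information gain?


Parent = [42, 38], H_parent = 0.9982
H_left = 0.9936 (n=53), H_right = 0.999 (n=27)
H_children = (53/80)·0.9936 + (27/80)·0.999 = 0.9954
IG = 0.9982 - 0.9954 = 0.0028

0.0028


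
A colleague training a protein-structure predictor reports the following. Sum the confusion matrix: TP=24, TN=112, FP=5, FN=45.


Total = TP + TN + FP + FN
= 24 + 112 + 5 + 45
= 186
(Predicted positive: 29, predicted negative: 157)

186


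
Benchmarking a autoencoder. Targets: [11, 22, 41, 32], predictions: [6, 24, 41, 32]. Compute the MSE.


Squared errors: (11-6)²=25, (22-24)²=4, (41-41)²=0, (32-32)²=0
Sum = 29
MSE = 29/4 = 29/4

29/4


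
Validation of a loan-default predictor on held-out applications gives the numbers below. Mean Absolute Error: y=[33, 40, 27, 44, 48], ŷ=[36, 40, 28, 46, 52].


Absolute errors: |33-36|=3, |40-40|=0, |27-28|=1, |44-46|=2, |48-52|=4
Sum = 10
MAE = 10/5 = 2

2


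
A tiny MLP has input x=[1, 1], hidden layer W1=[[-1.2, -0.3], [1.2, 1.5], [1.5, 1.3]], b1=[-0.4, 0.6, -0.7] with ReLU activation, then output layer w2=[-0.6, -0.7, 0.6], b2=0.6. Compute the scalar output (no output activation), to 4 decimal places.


z1[0] = (-1.2)·(1) + (-0.3)·(1) - 0.4 = -1.9
z1[1] = (1.2)·(1) + (1.5)·(1) + 0.6 = 3.3
z1[2] = (1.5)·(1) + (1.3)·(1) - 0.7 = 2.1
h = ReLU(z1) = [0.0, 3.3, 2.1]
output = (-0.6)·(0.0) + (-0.7)·(3.3) + (0.6)·(2.1) + 0.6 = -0.45

-0.45


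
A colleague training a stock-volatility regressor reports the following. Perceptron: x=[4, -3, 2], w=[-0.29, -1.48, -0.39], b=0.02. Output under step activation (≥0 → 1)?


z = (4)·(-0.29) + (-3)·(-1.48) + (2)·(-0.39) + 0.02
  = 2.52
step(z) = 1 (z≥0)

1


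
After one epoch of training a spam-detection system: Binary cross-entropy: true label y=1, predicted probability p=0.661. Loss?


BCE = -[y·ln(p) + (1-y)·ln(1-p)]
= -1·ln(0.661) - 0
= -ln(0.661) = 0.414

0.414


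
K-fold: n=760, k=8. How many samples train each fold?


Fold size = 760/8 = 95
Training per fold = 760 - 95 = 665

665


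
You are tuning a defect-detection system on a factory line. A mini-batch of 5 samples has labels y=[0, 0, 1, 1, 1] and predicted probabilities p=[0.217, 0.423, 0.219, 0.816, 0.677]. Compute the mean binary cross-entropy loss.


L[0] = -ln(1-0.217) = -ln(0.783) = 0.2446
L[1] = -ln(1-0.423) = -ln(0.577) = 0.5499
L[2] = -ln(0.219) = 1.5187
L[3] = -ln(0.816) = 0.2033
L[4] = -ln(0.677) = 0.3901
mean = (0.2446 + 0.5499 + 1.5187 + 0.2033 + 0.3901)/5 = 0.5813

0.5813


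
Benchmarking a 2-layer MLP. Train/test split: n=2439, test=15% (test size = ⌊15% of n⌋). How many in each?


Test = ⌊2439·15/100⌋ = 365
Train = 2439 - 365 = 2074

Train: 2074, Test: 365


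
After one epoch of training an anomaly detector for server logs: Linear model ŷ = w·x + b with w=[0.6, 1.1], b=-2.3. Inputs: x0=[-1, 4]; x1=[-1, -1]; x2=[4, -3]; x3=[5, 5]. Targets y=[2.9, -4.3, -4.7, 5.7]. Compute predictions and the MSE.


ŷ0 = (0.6)·(-1) + (1.1)·(4) - 2.3 = 1.5
ŷ1 = (0.6)·(-1) + (1.1)·(-1) - 2.3 = -4.0
ŷ2 = (0.6)·(4) + (1.1)·(-3) - 2.3 = -3.2
ŷ3 = (0.6)·(5) + (1.1)·(5) - 2.3 = 6.2
errors² = [1.96, 0.09, 2.25, 0.25]
MSE = 4.5500/4 = 1.1375

1.1375


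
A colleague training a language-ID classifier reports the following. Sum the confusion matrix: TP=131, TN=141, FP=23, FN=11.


Total = TP + TN + FP + FN
= 131 + 141 + 23 + 11
= 306
(Predicted positive: 154, predicted negative: 152)

306


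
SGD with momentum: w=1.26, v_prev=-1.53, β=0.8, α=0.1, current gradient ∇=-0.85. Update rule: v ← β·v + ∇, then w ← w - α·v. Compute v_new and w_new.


v_new = 0.8·-1.53 - 0.85 = -1.224 - 0.85 = -2.074
w_new = 1.26 - 0.1·-2.074 = 1.26 + 0.2074 = 1.4674

v_new=-2.074, w_new=1.4674


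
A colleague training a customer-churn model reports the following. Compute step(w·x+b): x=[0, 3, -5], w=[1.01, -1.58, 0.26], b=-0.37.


z = (0)·(1.01) + (3)·(-1.58) + (-5)·(0.26) - 0.37
  = -6.41
step(z) = 0 (z<0)

0
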